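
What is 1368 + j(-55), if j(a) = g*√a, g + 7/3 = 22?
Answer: 1368 + 59*I*√55/3 ≈ 1368.0 + 145.85*I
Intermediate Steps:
g = 59/3 (g = -7/3 + 22 = 59/3 ≈ 19.667)
j(a) = 59*√a/3
1368 + j(-55) = 1368 + 59*√(-55)/3 = 1368 + 59*(I*√55)/3 = 1368 + 59*I*√55/3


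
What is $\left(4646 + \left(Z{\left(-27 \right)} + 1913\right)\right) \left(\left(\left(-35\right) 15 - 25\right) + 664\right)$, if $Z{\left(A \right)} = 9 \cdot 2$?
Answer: $749778$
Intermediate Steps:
$Z{\left(A \right)} = 18$
$\left(4646 + \left(Z{\left(-27 \right)} + 1913\right)\right) \left(\left(\left(-35\right) 15 - 25\right) + 664\right) = \left(4646 + \left(18 + 1913\right)\right) \left(\left(\left(-35\right) 15 - 25\right) + 664\right) = \left(4646 + 1931\right) \left(\left(-525 - 25\right) + 664\right) = 6577 \left(-550 + 664\right) = 6577 \cdot 114 = 749778$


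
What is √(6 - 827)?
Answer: I*√821 ≈ 28.653*I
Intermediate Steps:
√(6 - 827) = √(-821) = I*√821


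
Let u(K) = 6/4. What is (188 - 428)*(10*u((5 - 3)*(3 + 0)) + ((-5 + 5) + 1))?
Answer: -3840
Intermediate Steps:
u(K) = 3/2 (u(K) = 6*(¼) = 3/2)
(188 - 428)*(10*u((5 - 3)*(3 + 0)) + ((-5 + 5) + 1)) = (188 - 428)*(10*(3/2) + ((-5 + 5) + 1)) = -240*(15 + (0 + 1)) = -240*(15 + 1) = -240*16 = -3840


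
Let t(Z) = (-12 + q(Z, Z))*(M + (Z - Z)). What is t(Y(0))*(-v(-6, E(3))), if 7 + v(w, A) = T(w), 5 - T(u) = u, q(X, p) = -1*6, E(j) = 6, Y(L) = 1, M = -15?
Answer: -1080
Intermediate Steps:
q(X, p) = -6
T(u) = 5 - u
v(w, A) = -2 - w (v(w, A) = -7 + (5 - w) = -2 - w)
t(Z) = 270 (t(Z) = (-12 - 6)*(-15 + (Z - Z)) = -18*(-15 + 0) = -18*(-15) = 270)
t(Y(0))*(-v(-6, E(3))) = 270*(-(-2 - 1*(-6))) = 270*(-(-2 + 6)) = 270*(-1*4) = 270*(-4) = -1080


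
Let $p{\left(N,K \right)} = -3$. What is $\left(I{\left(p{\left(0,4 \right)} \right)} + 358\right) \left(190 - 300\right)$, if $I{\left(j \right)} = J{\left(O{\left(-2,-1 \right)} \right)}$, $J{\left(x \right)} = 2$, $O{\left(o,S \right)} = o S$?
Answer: $-39600$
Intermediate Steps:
$O{\left(o,S \right)} = S o$
$I{\left(j \right)} = 2$
$\left(I{\left(p{\left(0,4 \right)} \right)} + 358\right) \left(190 - 300\right) = \left(2 + 358\right) \left(190 - 300\right) = 360 \left(-110\right) = -39600$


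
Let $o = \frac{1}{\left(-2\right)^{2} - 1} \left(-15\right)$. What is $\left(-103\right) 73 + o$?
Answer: $-7524$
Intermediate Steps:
$o = -5$ ($o = \frac{1}{4 - 1} \left(-15\right) = \frac{1}{3} \left(-15\right) = -5$)
$\left(-103\right) 73 + o = \left(-103\right) 73 - 5 = -7519 - 5 = -7524$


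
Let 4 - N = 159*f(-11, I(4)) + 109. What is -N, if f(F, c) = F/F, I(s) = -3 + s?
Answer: 264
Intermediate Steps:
f(F, c) = 1
N = -264 (N = 4 - (159*1 + 109) = 4 - (159 + 109) = 4 - 1*268 = 4 - 268 = -264)
-N = -1*(-264) = 264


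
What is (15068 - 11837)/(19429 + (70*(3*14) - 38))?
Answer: 3231/22331 ≈ 0.14469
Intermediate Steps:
(15068 - 11837)/(19429 + (70*(3*14) - 38)) = 3231/(19429 + (70*42 - 38)) = 3231/(19429 + (2940 - 38)) = 3231/(19429 + 2902) = 3231/22331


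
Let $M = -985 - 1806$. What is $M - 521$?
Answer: $-3312$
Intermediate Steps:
$M = -2791$ ($M = -985 - 1806 = -2791$)
$M - 521 = -2791 - 521 = -3312$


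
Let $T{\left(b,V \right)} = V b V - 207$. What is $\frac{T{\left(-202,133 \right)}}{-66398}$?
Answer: $\frac{3573385}{66398} \approx 53.818$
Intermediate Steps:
$T{\left(b,V \right)} = -207 + b V^{2}$ ($T{\left(b,V \right)} = b V^{2} - 207 = -207 + b V^{2}$)
$\frac{T{\left(-202,133 \right)}}{-66398} = \frac{-207 - 202 \cdot 133^{2}}{-66398} = \left(-207 - 3573178\right) \left(- \frac{1}{66398}\right) = \left(-3573385\right) \left(- \frac{1}{66398}\right) = \frac{3573385}{66398}$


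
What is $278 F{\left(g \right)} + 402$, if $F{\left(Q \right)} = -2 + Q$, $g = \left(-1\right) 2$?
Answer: $-710$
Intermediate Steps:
$g = -2$
$278 F{\left(g \right)} + 402 = 278 \left(-2 - 2\right) + 402 = 278 \left(-4\right) + 402 = -1112 + 402 = -710$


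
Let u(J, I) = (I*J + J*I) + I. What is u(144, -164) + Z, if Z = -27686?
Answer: -75082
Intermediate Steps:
u(J, I) = I + 2*I*J (u(J, I) = (I*J + I*J) + I = 2*I*J + I = I + 2*I*J)
u(144, -164) + Z = -164*(1 + 2*144) - 27686 = -164*(1 + 288) - 27686 = -164*289 - 27686 = -47396 - 27686 = -75082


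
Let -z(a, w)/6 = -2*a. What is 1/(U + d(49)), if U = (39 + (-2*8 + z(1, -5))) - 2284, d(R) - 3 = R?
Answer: -1/2197 ≈ -0.00045517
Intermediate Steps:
z(a, w) = 12*a (z(a, w) = -(-12)*a = 12*a)
d(R) = 3 + R
U = -2249 (U = (39 + (-2*8 + 12*1)) - 2284 = (39 + (-16 + 12)) - 2284 = (39 - 4) - 2284 = 35 - 2284 = -2249)
1/(U + d(49)) = 1/(-2249 + (3 + 49)) = 1/(-2249 + 52) = 1/(-2197) = -1/2197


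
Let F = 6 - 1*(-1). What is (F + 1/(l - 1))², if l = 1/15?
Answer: 6889/196 ≈ 35.148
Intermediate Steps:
l = 1/15 ≈ 0.066667
F = 7 (F = 6 + 1 = 7)
(F + 1/(l - 1))² = (7 + 1/(1/15 - 1))² = (7 + 1/(-14/15))² = (7 - 15/14)² = (83/14)² = 6889/196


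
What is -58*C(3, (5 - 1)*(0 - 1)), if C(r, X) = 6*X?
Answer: 1392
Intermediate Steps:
-58*C(3, (5 - 1)*(0 - 1)) = -348*(5 - 1)*(0 - 1) = -348*4*(-1) = -348*(-4) = -58*(-24) = 1392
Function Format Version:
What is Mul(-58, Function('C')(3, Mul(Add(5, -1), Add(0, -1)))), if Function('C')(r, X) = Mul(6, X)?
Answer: 1392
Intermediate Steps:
Mul(-58, Function('C')(3, Mul(Add(5, -1), Add(0, -1)))) = Mul(-58, Mul(6, Mul(Add(5, -1), Add(0, -1)))) = Mul(-58, Mul(6, Mul(4, -1))) = Mul(-58, Mul(6, -4)) = Mul(-58, -24) = 1392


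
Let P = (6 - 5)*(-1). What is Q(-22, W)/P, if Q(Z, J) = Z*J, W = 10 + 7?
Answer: 374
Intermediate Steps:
P = -1 (P = 1*(-1) = -1)
W = 17
Q(Z, J) = J*Z
Q(-22, W)/P = (17*(-22))/(-1) = -374*(-1) = 374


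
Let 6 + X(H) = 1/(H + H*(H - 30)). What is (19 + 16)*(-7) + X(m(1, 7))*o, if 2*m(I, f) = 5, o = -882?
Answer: 1340983/265 ≈ 5060.3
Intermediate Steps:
m(I, f) = 5/2 (m(I, f) = (½)*5 = 5/2)
X(H) = -6 + 1/(H + H*(-30 + H)) (X(H) = -6 + 1/(H + H*(H - 30)) = -6 + 1/(H + H*(-30 + H)))
(19 + 16)*(-7) + X(m(1, 7))*o = (19 + 16)*(-7) + ((1 - 6*(5/2)² + 174*(5/2))/((5/2)*(-29 + 5/2)))*(-882) = 35*(-7) + (2*(1 - 6*25/4 + 435)/(5*(-53/2)))*(-882) = -245 + ((⅖)*(-2/53)*(1 - 75/2 + 435))*(-882) = -245 + ((⅖)*(-2/53)*(797/2))*(-882) = -245 - 1594/265*(-882) = -245 + 1405908/265 = 1340983/265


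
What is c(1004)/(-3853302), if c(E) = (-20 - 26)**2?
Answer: -1058/1926651 ≈ -0.00054914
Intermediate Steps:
c(E) = 2116 (c(E) = (-46)**2 = 2116)
c(1004)/(-3853302) = 2116/(-3853302) = 2116*(-1/3853302) = -1058/1926651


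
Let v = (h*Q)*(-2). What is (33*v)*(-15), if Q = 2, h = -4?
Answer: -7920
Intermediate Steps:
v = 16 (v = -4*2*(-2) = -8*(-2) = 16)
(33*v)*(-15) = (33*16)*(-15) = 528*(-15) = -7920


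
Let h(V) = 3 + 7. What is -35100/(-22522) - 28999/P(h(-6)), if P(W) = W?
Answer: -326382239/112610 ≈ -2898.3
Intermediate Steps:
h(V) = 10
-35100/(-22522) - 28999/P(h(-6)) = -35100/(-22522) - 28999/10 = -35100*(-1/22522) - 28999*1/10 = 17550/11261 - 28999/10 = -326382239/112610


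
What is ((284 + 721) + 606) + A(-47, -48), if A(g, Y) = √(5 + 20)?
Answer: 1616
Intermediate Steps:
A(g, Y) = 5 (A(g, Y) = √25 = 5)
((284 + 721) + 606) + A(-47, -48) = ((284 + 721) + 606) + 5 = (1005 + 606) + 5 = 1611 + 5 = 1616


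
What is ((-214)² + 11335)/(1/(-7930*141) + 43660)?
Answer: 63879885030/48817555799 ≈ 1.3085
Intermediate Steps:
((-214)² + 11335)/(1/(-7930*141) + 43660) = (45796 + 11335)/(-1/7930*1/141 + 43660) = 57131/(-1/1118130 + 43660) = 57131/(48817555799/1118130) = 57131*(1118130/48817555799) = 63879885030/48817555799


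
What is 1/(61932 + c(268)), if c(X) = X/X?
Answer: 1/61933 ≈ 1.6146e-5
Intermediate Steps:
c(X) = 1
1/(61932 + c(268)) = 1/(61932 + 1) = 1/61933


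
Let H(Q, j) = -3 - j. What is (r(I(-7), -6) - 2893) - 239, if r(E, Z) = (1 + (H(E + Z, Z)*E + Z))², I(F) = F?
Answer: -2456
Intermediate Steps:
r(E, Z) = (1 + Z + E*(-3 - Z))² (r(E, Z) = (1 + ((-3 - Z)*E + Z))² = (1 + (E*(-3 - Z) + Z))² = (1 + (Z + E*(-3 - Z)))² = (1 + Z + E*(-3 - Z))²)
(r(I(-7), -6) - 2893) - 239 = ((1 - 6 - 1*(-7)*(3 - 6))² - 2893) - 239 = ((1 - 6 - 1*(-7)*(-3))² - 2893) - 239 = ((1 - 6 - 21)² - 2893) - 239 = ((-26)² - 2893) - 239 = (676 - 2893) - 239 = -2217 - 239 = -2456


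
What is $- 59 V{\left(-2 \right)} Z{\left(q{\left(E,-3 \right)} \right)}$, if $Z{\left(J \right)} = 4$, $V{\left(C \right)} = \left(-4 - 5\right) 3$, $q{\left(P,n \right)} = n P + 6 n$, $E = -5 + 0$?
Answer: $6372$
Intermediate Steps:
$E = -5$
$q{\left(P,n \right)} = 6 n + P n$ ($q{\left(P,n \right)} = P n + 6 n = 6 n + P n$)
$V{\left(C \right)} = -27$ ($V{\left(C \right)} = \left(-9\right) 3 = -27$)
$- 59 V{\left(-2 \right)} Z{\left(q{\left(E,-3 \right)} \right)} = \left(-59\right) \left(-27\right) 4 = 1593 \cdot 4 = 6372$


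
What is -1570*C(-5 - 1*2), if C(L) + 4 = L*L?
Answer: -70650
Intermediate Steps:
C(L) = -4 + L² (C(L) = -4 + L*L = -4 + L²)
-1570*C(-5 - 1*2) = -1570*(-4 + (-5 - 1*2)²) = -1570*(-4 + (-5 - 2)²) = -1570*(-4 + (-7)²) = -1570*(-4 + 49) = -1570*45 = -70650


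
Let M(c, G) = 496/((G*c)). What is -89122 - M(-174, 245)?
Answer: -1899635182/21315 ≈ -89122.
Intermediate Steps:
M(c, G) = 496/(G*c) (M(c, G) = 496*(1/(G*c)) = 496/(G*c))
-89122 - M(-174, 245) = -89122 - 496/(245*(-174)) = -89122 - 496*(-1)/(245*174) = -89122 - 1*(-248/21315) = -89122 + 248/21315 = -1899635182/21315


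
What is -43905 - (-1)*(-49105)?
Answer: -93010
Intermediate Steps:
-43905 - (-1)*(-49105) = -43905 - 1*49105 = -43905 - 49105 = -93010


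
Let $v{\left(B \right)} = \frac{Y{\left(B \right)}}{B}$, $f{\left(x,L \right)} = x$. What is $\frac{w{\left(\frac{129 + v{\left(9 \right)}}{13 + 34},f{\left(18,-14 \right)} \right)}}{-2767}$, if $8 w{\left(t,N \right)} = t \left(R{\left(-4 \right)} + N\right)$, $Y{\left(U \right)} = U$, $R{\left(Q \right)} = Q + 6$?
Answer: $- \frac{325}{130049} \approx -0.0024991$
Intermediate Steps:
$R{\left(Q \right)} = 6 + Q$
$v{\left(B \right)} = 1$ ($v{\left(B \right)} = \frac{B}{B} = 1$)
$w{\left(t,N \right)} = \frac{t \left(2 + N\right)}{8}$ ($w{\left(t,N \right)} = \frac{t \left(\left(6 - 4\right) + N\right)}{8} = \frac{t \left(2 + N\right)}{8}$)
$\frac{w{\left(\frac{129 + v{\left(9 \right)}}{13 + 34},f{\left(18,-14 \right)} \right)}}{-2767} = \frac{\frac{1}{8} \frac{129 + 1}{13 + 34} \left(2 + 18\right)}{-2767} = \frac{1}{8} \cdot \frac{130}{47} \cdot 20 \left(- \frac{1}{2767}\right) = \frac{325}{47} \left(- \frac{1}{2767}\right) = - \frac{325}{130049}$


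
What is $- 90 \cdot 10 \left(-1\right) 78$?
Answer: $70200$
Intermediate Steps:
$- 90 \cdot 10 \left(-1\right) 78 = \left(-90\right) \left(-10\right) 78 = 900 \cdot 78 = 70200$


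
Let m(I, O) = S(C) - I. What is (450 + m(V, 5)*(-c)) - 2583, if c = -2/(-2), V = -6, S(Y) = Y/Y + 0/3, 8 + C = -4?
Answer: -2140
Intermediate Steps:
C = -12 (C = -8 - 4 = -12)
S(Y) = 1 (S(Y) = 1 + 0*(1/3) = 1 + 0 = 1)
c = 1 (c = -2*(-1/2) = 1)
m(I, O) = 1 - I
(450 + m(V, 5)*(-c)) - 2583 = (450 + (1 - 1*(-6))*(-1*1)) - 2583 = (450 + (1 + 6)*(-1)) - 2583 = (450 + 7*(-1)) - 2583 = (450 - 7) - 2583 = 443 - 2583 = -2140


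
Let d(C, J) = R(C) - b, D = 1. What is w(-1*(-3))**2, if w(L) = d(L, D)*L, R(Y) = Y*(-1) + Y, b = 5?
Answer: 225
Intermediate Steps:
R(Y) = 0 (R(Y) = -Y + Y = 0)
d(C, J) = -5 (d(C, J) = 0 - 1*5 = 0 - 5 = -5)
w(L) = -5*L
w(-1*(-3))**2 = (-(-5)*(-3))**2 = (-5*3)**2 = (-15)**2 = 225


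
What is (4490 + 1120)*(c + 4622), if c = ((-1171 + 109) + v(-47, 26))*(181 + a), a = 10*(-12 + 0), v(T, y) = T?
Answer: -353581470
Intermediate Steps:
a = -120 (a = 10*(-12) = -120)
c = -67649 (c = ((-1171 + 109) - 47)*(181 - 120) = (-1062 - 47)*61 = -1109*61 = -67649)
(4490 + 1120)*(c + 4622) = (4490 + 1120)*(-67649 + 4622) = 5610*(-63027) = -353581470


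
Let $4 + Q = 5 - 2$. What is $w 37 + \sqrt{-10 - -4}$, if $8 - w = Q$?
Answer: $333 + i \sqrt{6} \approx 333.0 + 2.4495 i$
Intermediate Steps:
$Q = -1$ ($Q = -4 + \left(5 - 2\right) = -4 + 3 = -1$)
$w = 9$ ($w = 8 - -1 = 8 + 1 = 9$)
$w 37 + \sqrt{-10 - -4} = 9 \cdot 37 + \sqrt{-10 - -4} = 333 + \sqrt{-10 + \left(-3 + 7\right)} = 333 + \sqrt{-10 + 4} = 333 + \sqrt{-6} = 333 + i \sqrt{6}$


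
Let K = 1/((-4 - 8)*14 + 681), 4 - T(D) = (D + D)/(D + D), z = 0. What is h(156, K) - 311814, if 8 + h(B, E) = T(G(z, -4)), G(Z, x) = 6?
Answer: -311819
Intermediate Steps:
T(D) = 3 (T(D) = 4 - (D + D)/(D + D) = 4 - 2*D/(2*D) = 4 - 2*D*1/(2*D) = 4 - 1*1 = 4 - 1 = 3)
K = 1/513 (K = 1/(-12*14 + 681) = 1/(-168 + 681) = 1/513 ≈ 0.0019493)
h(B, E) = -5 (h(B, E) = -8 + 3 = -5)
h(156, K) - 311814 = -5 - 311814 = -311819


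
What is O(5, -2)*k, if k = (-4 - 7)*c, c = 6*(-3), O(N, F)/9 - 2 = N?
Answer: 12474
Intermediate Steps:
O(N, F) = 18 + 9*N
c = -18
k = 198 (k = (-4 - 7)*(-18) = -11*(-18) = 198)
O(5, -2)*k = (18 + 9*5)*198 = (18 + 45)*198 = 63*198 = 12474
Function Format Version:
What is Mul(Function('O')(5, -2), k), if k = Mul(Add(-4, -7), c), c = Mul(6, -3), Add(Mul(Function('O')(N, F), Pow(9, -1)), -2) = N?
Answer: 12474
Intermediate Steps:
Function('O')(N, F) = Add(18, Mul(9, N))
c = -18
k = 198 (k = Mul(Add(-4, -7), -18) = Mul(-11, -18) = 198)
Mul(Function('O')(5, -2), k) = Mul(Add(18, Mul(9, 5)), 198) = Mul(Add(18, 45), 198) = Mul(63, 198) = 12474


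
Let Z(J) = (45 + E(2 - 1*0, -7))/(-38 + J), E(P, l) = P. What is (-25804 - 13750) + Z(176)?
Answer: -5458405/138 ≈ -39554.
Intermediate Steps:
Z(J) = 47/(-38 + J) (Z(J) = (45 + (2 - 1*0))/(-38 + J) = (45 + (2 + 0))/(-38 + J) = (45 + 2)/(-38 + J) = 47/(-38 + J))
(-25804 - 13750) + Z(176) = (-25804 - 13750) + 47/(-38 + 176) = -39554 + 47/138 = -5458405/138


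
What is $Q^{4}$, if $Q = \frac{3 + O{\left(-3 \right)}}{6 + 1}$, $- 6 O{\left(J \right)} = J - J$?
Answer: $\frac{81}{2401} \approx 0.033736$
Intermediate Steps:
$O{\left(J \right)} = 0$ ($O{\left(J \right)} = - \frac{J - J}{6} = \left(- \frac{1}{6}\right) 0 = 0$)
$Q = \frac{3}{7}$ ($Q = \frac{3 + 0}{6 + 1} = \frac{3}{7} \approx 0.42857$)
$Q^{4} = \left(\frac{3}{7}\right)^{4} = \frac{81}{2401}$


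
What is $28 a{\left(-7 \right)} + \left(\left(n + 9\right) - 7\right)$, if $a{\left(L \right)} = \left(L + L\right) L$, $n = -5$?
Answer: $2741$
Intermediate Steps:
$a{\left(L \right)} = 2 L^{2}$ ($a{\left(L \right)} = 2 L L = 2 L^{2}$)
$28 a{\left(-7 \right)} + \left(\left(n + 9\right) - 7\right) = 28 \cdot 2 \left(-7\right)^{2} + \left(\left(-5 + 9\right) - 7\right) = 28 \cdot 2 \cdot 49 + \left(4 - 7\right) = 28 \cdot 98 - 3 = 2744 - 3 = 2741$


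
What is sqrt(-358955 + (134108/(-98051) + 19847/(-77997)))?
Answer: I*sqrt(20994320451696311335489026)/7647683847 ≈ 599.13*I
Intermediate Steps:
sqrt(-358955 + (134108/(-98051) + 19847/(-77997))) = sqrt(-358955 + (134108*(-1/98051) + 19847*(-1/77997))) = sqrt(-358955 + (-134108/98051 - 19847/77997)) = sqrt(-358955 - 12406039873/7647683847) = sqrt(-2745186761339758/7647683847) = I*sqrt(20994320451696311335489026)/7647683847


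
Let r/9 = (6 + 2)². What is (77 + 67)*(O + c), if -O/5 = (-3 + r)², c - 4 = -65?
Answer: -236405664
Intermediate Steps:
c = -61 (c = 4 - 65 = -61)
r = 576 (r = 9*(6 + 2)² = 9*8² = 9*64 = 576)
O = -1641645 (O = -5*(-3 + 576)² = -5*573² = -5*328329 = -1641645)
(77 + 67)*(O + c) = (77 + 67)*(-1641645 - 61) = 144*(-1641706) = -236405664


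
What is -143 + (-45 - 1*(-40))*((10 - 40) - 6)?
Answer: 37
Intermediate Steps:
-143 + (-45 - 1*(-40))*((10 - 40) - 6) = -143 + (-45 + 40)*(-30 - 6) = -143 - 5*(-36) = -143 + 180 = 37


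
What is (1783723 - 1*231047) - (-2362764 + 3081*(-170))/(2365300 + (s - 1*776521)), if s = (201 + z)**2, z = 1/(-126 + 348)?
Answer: 124668529613564396/80292596365 ≈ 1.5527e+6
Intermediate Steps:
z = 1/222 ≈ 0.0045045
s = 1991212129/49284 (s = (201 + 1/222)**2 = (44623/222)**2 = 1991212129/49284 ≈ 40403.)
(1783723 - 1*231047) - (-2362764 + 3081*(-170))/(2365300 + (s - 1*776521)) = (1783723 - 1*231047) - (-2362764 + 3081*(-170))/(2365300 + (1991212129/49284 - 1*776521)) = (1783723 - 231047) - (-2362764 - 523770)/(2365300 + (1991212129/49284 - 776521)) = 1552676 - (-2886534)/(2365300 - 36278848835/49284) = 1552676 - (-2886534)/80292596365/49284 = 1552676 - (-2886534)*49284/80292596365 = 1552676 - 1*(-142259941656/80292596365) = 1552676 + 142259941656/80292596365 = 124668529613564396/80292596365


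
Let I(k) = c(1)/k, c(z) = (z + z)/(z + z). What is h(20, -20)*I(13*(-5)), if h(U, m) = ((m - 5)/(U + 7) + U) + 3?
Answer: -596/1755 ≈ -0.33960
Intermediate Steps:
h(U, m) = 3 + U + (-5 + m)/(7 + U) (h(U, m) = ((-5 + m)/(7 + U) + U) + 3 = (U + (-5 + m)/(7 + U)) + 3 = 3 + U + (-5 + m)/(7 + U))
c(z) = 1 (c(z) = (2*z)/((2*z)) = (2*z)*(1/(2*z)) = 1)
I(k) = 1/k
h(20, -20)*I(13*(-5)) = ((16 - 20 + 20² + 10*20)/(7 + 20))/((13*(-5))) = ((16 - 20 + 400 + 200)/27)/(-65) = ((1/27)*596)*(-1/65) = (596/27)*(-1/65) = -596/1755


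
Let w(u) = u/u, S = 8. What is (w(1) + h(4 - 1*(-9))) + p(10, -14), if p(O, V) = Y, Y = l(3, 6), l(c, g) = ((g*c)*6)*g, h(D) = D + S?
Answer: 670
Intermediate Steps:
h(D) = 8 + D (h(D) = D + 8 = 8 + D)
w(u) = 1
l(c, g) = 6*c*g² (l(c, g) = ((c*g)*6)*g = (6*c*g)*g = 6*c*g²)
Y = 648 (Y = 6*3*6² = 6*3*36 = 648)
p(O, V) = 648
(w(1) + h(4 - 1*(-9))) + p(10, -14) = (1 + (8 + (4 - 1*(-9)))) + 648 = (1 + (8 + (4 + 9))) + 648 = (1 + (8 + 13)) + 648 = (1 + 21) + 648 = 22 + 648 = 670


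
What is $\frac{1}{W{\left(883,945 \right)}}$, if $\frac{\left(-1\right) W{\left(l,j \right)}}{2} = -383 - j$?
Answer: $\frac{1}{2656} \approx 0.00037651$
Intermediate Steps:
$W{\left(l,j \right)} = 766 + 2 j$ ($W{\left(l,j \right)} = - 2 \left(-383 - j\right) = 766 + 2 j$)
$\frac{1}{W{\left(883,945 \right)}} = \frac{1}{766 + 2 \cdot 945} = \frac{1}{766 + 1890} = \frac{1}{2656}$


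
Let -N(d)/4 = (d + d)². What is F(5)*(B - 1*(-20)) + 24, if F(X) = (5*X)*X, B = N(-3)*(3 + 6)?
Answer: -159476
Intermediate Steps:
N(d) = -16*d² (N(d) = -4*(d + d)² = -4*4*d² = -16*d²)
B = -1296 (B = (-16*(-3)²)*(3 + 6) = -16*9*9 = -144*9 = -1296)
F(X) = 5*X²
F(5)*(B - 1*(-20)) + 24 = (5*5²)*(-1296 - 1*(-20)) + 24 = (5*25)*(-1296 + 20) + 24 = 125*(-1276) + 24 = -159500 + 24 = -159476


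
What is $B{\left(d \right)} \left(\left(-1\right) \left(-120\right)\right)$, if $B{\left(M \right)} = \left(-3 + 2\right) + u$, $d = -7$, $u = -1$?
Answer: $-240$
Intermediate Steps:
$B{\left(M \right)} = -2$ ($B{\left(M \right)} = \left(-3 + 2\right) - 1 = -1 - 1 = -2$)
$B{\left(d \right)} \left(\left(-1\right) \left(-120\right)\right) = - 2 \left(\left(-1\right) \left(-120\right)\right) = \left(-2\right) 120 = -240$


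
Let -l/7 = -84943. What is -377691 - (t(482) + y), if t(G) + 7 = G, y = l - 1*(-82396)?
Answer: -1055163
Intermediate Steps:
l = 594601 (l = -7*(-84943) = 594601)
y = 676997 (y = 594601 - 1*(-82396) = 594601 + 82396 = 676997)
t(G) = -7 + G
-377691 - (t(482) + y) = -377691 - ((-7 + 482) + 676997) = -377691 - (475 + 676997) = -377691 - 1*677472 = -377691 - 677472 = -1055163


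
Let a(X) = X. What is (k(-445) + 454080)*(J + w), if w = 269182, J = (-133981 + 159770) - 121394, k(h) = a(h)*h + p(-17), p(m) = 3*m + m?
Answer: 113178626349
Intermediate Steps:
p(m) = 4*m
k(h) = -68 + h² (k(h) = h*h + 4*(-17) = h² - 68 = -68 + h²)
J = -95605 (J = 25789 - 121394 = -95605)
(k(-445) + 454080)*(J + w) = ((-68 + (-445)²) + 454080)*(-95605 + 269182) = ((-68 + 198025) + 454080)*173577 = (197957 + 454080)*173577 = 652037*173577 = 113178626349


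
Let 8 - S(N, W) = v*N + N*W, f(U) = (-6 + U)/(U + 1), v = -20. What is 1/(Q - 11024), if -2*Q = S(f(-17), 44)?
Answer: -4/44043 ≈ -9.0820e-5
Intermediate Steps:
f(U) = (-6 + U)/(1 + U)
S(N, W) = 8 + 20*N - N*W (S(N, W) = 8 - (-20*N + N*W) = 8 + (20*N - N*W) = 8 + 20*N - N*W)
Q = 53/4 (Q = -(8 + 20*((-6 - 17)/(1 - 17)) - 1*(-6 - 17)/(1 - 17)*44)/2 = -(8 + 20*(-23/(-16)) - 1*-23/(-16)*44)/2 = -(8 + 20*(-1/16*(-23)) - 1*(-1/16*(-23))*44)/2 = -(8 + 20*(23/16) - 1*23/16*44)/2 = -(8 + 115/4 - 253/4)/2 = -½*(-53/2) = 53/4 ≈ 13.250)
1/(Q - 11024) = 1/(53/4 - 11024) = 1/(-44043/4) = -4/44043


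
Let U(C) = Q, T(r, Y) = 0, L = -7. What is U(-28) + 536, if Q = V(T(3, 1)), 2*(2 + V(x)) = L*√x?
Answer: 534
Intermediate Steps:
V(x) = -2 - 7*√x/2 (V(x) = -2 + (-7*√x)/2 = -2 - 7*√x/2)
Q = -2 (Q = -2 - 7*√0/2 = -2 - 7/2*0 = -2 + 0 = -2)
U(C) = -2
U(-28) + 536 = -2 + 536 = 534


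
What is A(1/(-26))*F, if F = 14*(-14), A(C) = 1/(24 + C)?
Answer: -728/89 ≈ -8.1798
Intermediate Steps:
F = -196
A(1/(-26))*F = -196/(24 + 1/(-26)) = -196/(24 - 1/26) = -196/(623/26) = (26/623)*(-196) = -728/89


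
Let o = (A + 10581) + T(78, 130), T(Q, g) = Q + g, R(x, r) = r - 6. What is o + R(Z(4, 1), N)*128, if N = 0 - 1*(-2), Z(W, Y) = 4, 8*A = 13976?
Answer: 12024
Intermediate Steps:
A = 1747 (A = (⅛)*13976 = 1747)
N = 2 (N = 0 + 2 = 2)
R(x, r) = -6 + r
o = 12536 (o = (1747 + 10581) + (78 + 130) = 12328 + 208 = 12536)
o + R(Z(4, 1), N)*128 = 12536 + (-6 + 2)*128 = 12536 - 4*128 = 12536 - 512 = 12024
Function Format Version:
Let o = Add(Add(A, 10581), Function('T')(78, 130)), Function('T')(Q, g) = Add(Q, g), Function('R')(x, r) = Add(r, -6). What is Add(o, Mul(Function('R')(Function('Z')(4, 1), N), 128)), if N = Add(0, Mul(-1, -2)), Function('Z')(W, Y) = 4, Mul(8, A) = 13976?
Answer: 12024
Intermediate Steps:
A = 1747 (A = Mul(Rational(1, 8), 13976) = 1747)
N = 2 (N = Add(0, 2) = 2)
Function('R')(x, r) = Add(-6, r)
o = 12536 (o = Add(Add(1747, 10581), Add(78, 130)) = Add(12328, 208) = 12536)
Add(o, Mul(Function('R')(Function('Z')(4, 1), N), 128)) = Add(12536, Mul(Add(-6, 2), 128)) = Add(12536, Mul(-4, 128)) = Add(12536, -512) = 12024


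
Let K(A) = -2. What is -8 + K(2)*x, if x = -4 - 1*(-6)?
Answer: -12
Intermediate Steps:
x = 2 (x = -4 + 6 = 2)
-8 + K(2)*x = -8 - 2*2 = -8 - 4 = -12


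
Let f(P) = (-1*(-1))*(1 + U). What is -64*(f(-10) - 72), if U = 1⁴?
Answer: 4480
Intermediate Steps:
U = 1
f(P) = 2 (f(P) = (-1*(-1))*(1 + 1) = 1*2 = 2)
-64*(f(-10) - 72) = -64*(2 - 72) = -64*(-70) = 4480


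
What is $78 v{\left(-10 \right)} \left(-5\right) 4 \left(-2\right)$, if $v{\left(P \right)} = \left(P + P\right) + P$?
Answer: $-93600$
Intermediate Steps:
$v{\left(P \right)} = 3 P$ ($v{\left(P \right)} = 2 P + P = 3 P$)
$78 v{\left(-10 \right)} \left(-5\right) 4 \left(-2\right) = 78 \cdot 3 \left(-10\right) \left(-5\right) 4 \left(-2\right) = 78 \left(-30\right) \left(\left(-20\right) \left(-2\right)\right) = \left(-2340\right) 40 = -93600$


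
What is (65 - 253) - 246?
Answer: -434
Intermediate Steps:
(65 - 253) - 246 = -188 - 246 = -434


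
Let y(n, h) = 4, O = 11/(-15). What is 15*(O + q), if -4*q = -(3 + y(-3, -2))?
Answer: 61/4 ≈ 15.250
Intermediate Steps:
O = -11/15 (O = 11*(-1/15) = -11/15 ≈ -0.73333)
q = 7/4 (q = -(-1)*(3 + 4)/4 = -(-1)*7/4 = -1/4*(-7) = 7/4 ≈ 1.7500)
15*(O + q) = 15*(-11/15 + 7/4) = 15*(61/60) = 61/4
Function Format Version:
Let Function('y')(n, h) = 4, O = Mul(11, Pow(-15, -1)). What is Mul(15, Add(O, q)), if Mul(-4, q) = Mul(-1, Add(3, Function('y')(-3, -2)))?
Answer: Rational(61, 4) ≈ 15.250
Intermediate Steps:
O = Rational(-11, 15) (O = Mul(11, Rational(-1, 15)) = Rational(-11, 15) ≈ -0.73333)
q = Rational(7, 4) (q = Mul(Rational(-1, 4), Mul(-1, Add(3, 4))) = Mul(Rational(-1, 4), Mul(-1, 7)) = Mul(Rational(-1, 4), -7) = Rational(7, 4) ≈ 1.7500)
Mul(15, Add(O, q)) = Mul(15, Add(Rational(-11, 15), Rational(7, 4))) = Mul(15, Rational(61, 60)) = Rational(61, 4)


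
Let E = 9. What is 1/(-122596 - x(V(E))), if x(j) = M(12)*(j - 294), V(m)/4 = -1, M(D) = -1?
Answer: -1/122894 ≈ -8.1371e-6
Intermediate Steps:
V(m) = -4 (V(m) = 4*(-1) = -4)
x(j) = 294 - j (x(j) = -(j - 294) = -(-294 + j) = 294 - j)
1/(-122596 - x(V(E))) = 1/(-122596 - (294 - 1*(-4))) = 1/(-122596 - (294 + 4)) = 1/(-122596 - 1*298) = 1/(-122596 - 298) = 1/(-122894) = -1/122894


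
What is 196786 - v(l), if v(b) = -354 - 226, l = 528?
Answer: 197366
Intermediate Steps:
v(b) = -580
196786 - v(l) = 196786 - 1*(-580) = 196786 + 580 = 197366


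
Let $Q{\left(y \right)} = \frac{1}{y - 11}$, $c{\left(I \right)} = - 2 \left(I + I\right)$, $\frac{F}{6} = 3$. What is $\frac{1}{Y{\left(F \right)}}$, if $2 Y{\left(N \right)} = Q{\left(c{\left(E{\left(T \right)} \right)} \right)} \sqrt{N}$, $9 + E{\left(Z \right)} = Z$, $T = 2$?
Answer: $\frac{17 \sqrt{2}}{3} \approx 8.0139$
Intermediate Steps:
$F = 18$ ($F = 6 \cdot 3 = 18$)
$E{\left(Z \right)} = -9 + Z$
$c{\left(I \right)} = - 4 I$ ($c{\left(I \right)} = - 2 \cdot 2 I = - 4 I$)
$Q{\left(y \right)} = \frac{1}{-11 + y}$
$Y{\left(N \right)} = \frac{\sqrt{N}}{34}$ ($Y{\left(N \right)} = \frac{\frac{1}{-11 - 4 \left(-9 + 2\right)} \sqrt{N}}{2} = \frac{\frac{1}{-11 - -28} \sqrt{N}}{2} = \frac{\frac{1}{-11 + 28} \sqrt{N}}{2} = \frac{\frac{1}{17} \sqrt{N}}{2} = \frac{\sqrt{N}}{34}$)
$\frac{1}{Y{\left(F \right)}} = \frac{1}{\frac{1}{34} \sqrt{18}} = \frac{1}{\frac{1}{34} \cdot 3 \sqrt{2}} = \frac{1}{\frac{3}{34} \sqrt{2}} = \frac{17 \sqrt{2}}{3}$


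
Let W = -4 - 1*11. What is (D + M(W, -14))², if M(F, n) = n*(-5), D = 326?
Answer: 156816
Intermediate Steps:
W = -15 (W = -4 - 11 = -15)
M(F, n) = -5*n
(D + M(W, -14))² = (326 - 5*(-14))² = (326 + 70)² = 396² = 156816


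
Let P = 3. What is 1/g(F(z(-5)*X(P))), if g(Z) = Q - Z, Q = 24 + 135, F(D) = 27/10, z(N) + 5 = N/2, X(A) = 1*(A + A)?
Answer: 10/1563 ≈ 0.0063980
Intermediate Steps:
X(A) = 2*A (X(A) = 1*(2*A) = 2*A)
z(N) = -5 + N/2
F(D) = 27/10 (F(D) = 27*(1/10) = 27/10)
Q = 159
g(Z) = 159 - Z
1/g(F(z(-5)*X(P))) = 1/(159 - 1*27/10) = 1/(159 - 27/10) = 1/(1563/10) = 10/1563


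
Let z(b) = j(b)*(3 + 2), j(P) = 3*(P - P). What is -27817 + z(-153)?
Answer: -27817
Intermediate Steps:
j(P) = 0 (j(P) = 3*0 = 0)
z(b) = 0 (z(b) = 0*(3 + 2) = 0*5 = 0)
-27817 + z(-153) = -27817 + 0 = -27817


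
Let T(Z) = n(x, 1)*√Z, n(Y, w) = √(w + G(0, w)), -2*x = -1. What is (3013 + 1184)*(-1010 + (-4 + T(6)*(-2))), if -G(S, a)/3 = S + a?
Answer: -4255758 - 16788*I*√3 ≈ -4.2558e+6 - 29078.0*I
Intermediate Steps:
x = ½ (x = -½*(-1) = ½ ≈ 0.50000)
G(S, a) = -3*S - 3*a (G(S, a) = -3*(S + a) = -3*S - 3*a)
n(Y, w) = √2*√(-w) (n(Y, w) = √(w + (-3*0 - 3*w)) = √(w + (0 - 3*w)) = √(w - 3*w) = √(-2*w) = √2*√(-w))
T(Z) = I*√2*√Z (T(Z) = (√2*√(-1*1))*√Z = (√2*√(-1))*√Z = (√2*I)*√Z = (I*√2)*√Z = I*√2*√Z)
(3013 + 1184)*(-1010 + (-4 + T(6)*(-2))) = (3013 + 1184)*(-1010 + (-4 + (I*√2*√6)*(-2))) = 4197*(-1010 + (-4 + (2*I*√3)*(-2))) = 4197*(-1010 + (-4 - 4*I*√3)) = 4197*(-1014 - 4*I*√3) = -4255758 - 16788*I*√3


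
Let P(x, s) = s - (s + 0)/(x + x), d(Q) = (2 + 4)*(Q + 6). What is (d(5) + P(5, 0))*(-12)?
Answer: -792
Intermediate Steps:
d(Q) = 36 + 6*Q (d(Q) = 6*(6 + Q) = 36 + 6*Q)
P(x, s) = s - s/(2*x)
(d(5) + P(5, 0))*(-12) = ((36 + 6*5) + (0 - 1/2*0/5))*(-12) = ((36 + 30) + (0 - 1/2*0*1/5))*(-12) = (66 + (0 + 0))*(-12) = (66 + 0)*(-12) = 66*(-12) = -792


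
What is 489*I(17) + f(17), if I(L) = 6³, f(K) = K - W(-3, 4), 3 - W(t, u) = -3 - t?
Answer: 105638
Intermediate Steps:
W(t, u) = 6 + t (W(t, u) = 3 - (-3 - t) = 3 + (3 + t) = 6 + t)
f(K) = -3 + K (f(K) = K - (6 - 3) = K - 1*3 = K - 3 = -3 + K)
I(L) = 216
489*I(17) + f(17) = 489*216 + (-3 + 17) = 105624 + 14 = 105638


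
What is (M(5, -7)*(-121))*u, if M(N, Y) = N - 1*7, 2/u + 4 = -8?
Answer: -121/3 ≈ -40.333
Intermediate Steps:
u = -1/6 (u = 2/(-4 - 8) = 2/(-12) = 2*(-1/12) = -1/6 ≈ -0.16667)
M(N, Y) = -7 + N (M(N, Y) = N - 7 = -7 + N)
(M(5, -7)*(-121))*u = ((-7 + 5)*(-121))*(-1/6) = -2*(-121)*(-1/6) = 242*(-1/6) = -121/3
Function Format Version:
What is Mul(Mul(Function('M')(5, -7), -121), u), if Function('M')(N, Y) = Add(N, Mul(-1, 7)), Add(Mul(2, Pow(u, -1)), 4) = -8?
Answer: Rational(-121, 3) ≈ -40.333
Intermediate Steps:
u = Rational(-1, 6) (u = Mul(2, Pow(Add(-4, -8), -1)) = Mul(2, Pow(-12, -1)) = Mul(2, Rational(-1, 12)) = Rational(-1, 6) ≈ -0.16667)
Function('M')(N, Y) = Add(-7, N) (Function('M')(N, Y) = Add(N, -7) = Add(-7, N))
Mul(Mul(Function('M')(5, -7), -121), u) = Mul(Mul(Add(-7, 5), -121), Rational(-1, 6)) = Mul(Mul(-2, -121), Rational(-1, 6)) = Mul(242, Rational(-1, 6)) = Rational(-121, 3)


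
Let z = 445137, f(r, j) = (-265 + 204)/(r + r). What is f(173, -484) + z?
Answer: 154017341/346 ≈ 4.4514e+5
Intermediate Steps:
f(r, j) = -61/(2*r) (f(r, j) = -61*1/(2*r) = -61/(2*r))
f(173, -484) + z = -61/2/173 + 445137 = -61/2*1/173 + 445137 = -61/346 + 445137 = 154017341/346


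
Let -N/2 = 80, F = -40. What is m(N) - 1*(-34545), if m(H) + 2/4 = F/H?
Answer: 138179/4 ≈ 34545.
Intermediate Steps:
N = -160 (N = -2*80 = -160)
m(H) = -½ - 40/H
m(N) - 1*(-34545) = (½)*(-80 - 1*(-160))/(-160) - 1*(-34545) = (½)*(-1/160)*(-80 + 160) + 34545 = (½)*(-1/160)*80 + 34545 = -¼ + 34545 = 138179/4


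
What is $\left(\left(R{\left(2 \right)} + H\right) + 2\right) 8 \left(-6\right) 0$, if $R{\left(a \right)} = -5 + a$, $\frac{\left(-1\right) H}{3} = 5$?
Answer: $0$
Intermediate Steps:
$H = -15$ ($H = \left(-3\right) 5 = -15$)
$\left(\left(R{\left(2 \right)} + H\right) + 2\right) 8 \left(-6\right) 0 = \left(\left(\left(-5 + 2\right) - 15\right) + 2\right) 8 \left(-6\right) 0 = \left(\left(-3 - 15\right) + 2\right) \left(\left(-48\right) 0\right) = \left(-18 + 2\right) 0 = \left(-16\right) 0 = 0$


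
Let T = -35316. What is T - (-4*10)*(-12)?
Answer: -35796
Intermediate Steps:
T - (-4*10)*(-12) = -35316 - (-4*10)*(-12) = -35316 - (-40)*(-12) = -35316 - 1*480 = -35316 - 480 = -35796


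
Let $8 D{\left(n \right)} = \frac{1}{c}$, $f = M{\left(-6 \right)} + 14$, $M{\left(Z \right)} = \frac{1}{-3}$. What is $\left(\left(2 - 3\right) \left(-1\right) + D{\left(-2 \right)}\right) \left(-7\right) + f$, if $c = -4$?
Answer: $\frac{661}{96} \approx 6.8854$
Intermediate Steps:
$M{\left(Z \right)} = - \frac{1}{3}$
$f = \frac{41}{3}$ ($f = - \frac{1}{3} + 14 = \frac{41}{3} \approx 13.667$)
$D{\left(n \right)} = - \frac{1}{32}$ ($D{\left(n \right)} = \frac{1}{8 \left(-4\right)} = \frac{1}{8} \left(- \frac{1}{4}\right) = - \frac{1}{32}$)
$\left(\left(2 - 3\right) \left(-1\right) + D{\left(-2 \right)}\right) \left(-7\right) + f = \left(\left(2 - 3\right) \left(-1\right) - \frac{1}{32}\right) \left(-7\right) + \frac{41}{3} = \left(\left(-1\right) \left(-1\right) - \frac{1}{32}\right) \left(-7\right) + \frac{41}{3} = \left(1 - \frac{1}{32}\right) \left(-7\right) + \frac{41}{3} = \frac{31}{32} \left(-7\right) + \frac{41}{3} = - \frac{217}{32} + \frac{41}{3} = \frac{661}{96}$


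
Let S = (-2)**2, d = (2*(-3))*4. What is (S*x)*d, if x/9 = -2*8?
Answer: 13824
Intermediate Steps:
x = -144 (x = 9*(-2*8) = 9*(-16) = -144)
d = -24 (d = -6*4 = -24)
S = 4
(S*x)*d = (4*(-144))*(-24) = -576*(-24) = 13824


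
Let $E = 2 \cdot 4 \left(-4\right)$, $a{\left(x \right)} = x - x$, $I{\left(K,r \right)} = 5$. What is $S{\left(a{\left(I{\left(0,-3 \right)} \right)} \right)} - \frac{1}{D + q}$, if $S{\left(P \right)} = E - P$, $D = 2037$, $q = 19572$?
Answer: $- \frac{691489}{21609} \approx -32.0$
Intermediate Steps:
$a{\left(x \right)} = 0$
$E = -32$ ($E = 8 \left(-4\right) = -32$)
$S{\left(P \right)} = -32 - P$
$S{\left(a{\left(I{\left(0,-3 \right)} \right)} \right)} - \frac{1}{D + q} = \left(-32 - 0\right) - \frac{1}{2037 + 19572} = \left(-32 + 0\right) - \frac{1}{21609} = -32 - \frac{1}{21609} = - \frac{691489}{21609}$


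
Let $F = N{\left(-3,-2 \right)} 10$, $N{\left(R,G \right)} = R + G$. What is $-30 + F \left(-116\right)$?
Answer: $5770$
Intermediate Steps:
$N{\left(R,G \right)} = G + R$
$F = -50$ ($F = \left(-2 - 3\right) 10 = \left(-5\right) 10 = -50$)
$-30 + F \left(-116\right) = -30 - -5800 = -30 + 5800 = 5770$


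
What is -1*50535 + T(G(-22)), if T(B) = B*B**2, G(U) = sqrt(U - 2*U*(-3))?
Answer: -50535 - 154*I*sqrt(154) ≈ -50535.0 - 1911.1*I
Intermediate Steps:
G(U) = sqrt(7)*sqrt(U) (G(U) = sqrt(U + 6*U) = sqrt(7*U) = sqrt(7)*sqrt(U))
T(B) = B**3
-1*50535 + T(G(-22)) = -1*50535 + (sqrt(7)*sqrt(-22))**3 = -50535 + (sqrt(7)*(I*sqrt(22)))**3 = -50535 + (I*sqrt(154))**3 = -50535 - 154*I*sqrt(154)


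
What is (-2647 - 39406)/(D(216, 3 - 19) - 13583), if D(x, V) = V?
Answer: 42053/13599 ≈ 3.0924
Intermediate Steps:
(-2647 - 39406)/(D(216, 3 - 19) - 13583) = (-2647 - 39406)/((3 - 19) - 13583) = -42053/(-16 - 13583) = -42053/(-13599) = -42053*(-1/13599) = 42053/13599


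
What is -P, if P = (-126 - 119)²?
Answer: -60025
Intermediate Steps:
P = 60025 (P = (-245)² = 60025)
-P = -1*60025 = -60025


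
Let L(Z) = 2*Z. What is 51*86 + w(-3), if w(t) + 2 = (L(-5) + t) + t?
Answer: 4368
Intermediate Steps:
w(t) = -12 + 2*t (w(t) = -2 + ((2*(-5) + t) + t) = -2 + ((-10 + t) + t) = -2 + (-10 + 2*t) = -12 + 2*t)
51*86 + w(-3) = 51*86 + (-12 + 2*(-3)) = 4386 + (-12 - 6) = 4386 - 18 = 4368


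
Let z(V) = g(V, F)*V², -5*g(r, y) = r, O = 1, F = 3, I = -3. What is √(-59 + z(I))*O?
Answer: 2*I*√335/5 ≈ 7.3212*I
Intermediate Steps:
g(r, y) = -r/5
z(V) = -V³/5 (z(V) = (-V/5)*V² = -V³/5)
√(-59 + z(I))*O = √(-59 - ⅕*(-3)³)*1 = √(-59 - ⅕*(-27))*1 = √(-59 + 27/5)*1 = √(-268/5)*1 = (2*I*√335/5)*1 = 2*I*√335/5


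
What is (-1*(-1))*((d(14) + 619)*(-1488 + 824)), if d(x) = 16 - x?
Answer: -412344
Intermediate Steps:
(-1*(-1))*((d(14) + 619)*(-1488 + 824)) = (-1*(-1))*(((16 - 1*14) + 619)*(-1488 + 824)) = 1*(((16 - 14) + 619)*(-664)) = 1*((2 + 619)*(-664)) = 1*(621*(-664)) = 1*(-412344) = -412344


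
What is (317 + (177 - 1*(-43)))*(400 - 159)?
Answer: 129417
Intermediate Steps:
(317 + (177 - 1*(-43)))*(400 - 159) = (317 + (177 + 43))*241 = (317 + 220)*241 = 537*241 = 129417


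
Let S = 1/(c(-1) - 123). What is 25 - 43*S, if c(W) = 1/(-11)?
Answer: 34323/1354 ≈ 25.349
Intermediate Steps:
c(W) = -1/11
S = -11/1354 (S = 1/(-1/11 - 123) = 1/(-1354/11) = -11/1354 ≈ -0.0081241)
25 - 43*S = 25 - 43*(-11/1354) = 25 + 473/1354 = 34323/1354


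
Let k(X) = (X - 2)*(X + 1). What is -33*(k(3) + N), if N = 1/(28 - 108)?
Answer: -10527/80 ≈ -131.59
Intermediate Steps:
k(X) = (1 + X)*(-2 + X) (k(X) = (-2 + X)*(1 + X) = (1 + X)*(-2 + X))
N = -1/80 (N = 1/(-80) = -1/80 ≈ -0.012500)
-33*(k(3) + N) = -33*((-2 + 3² - 1*3) - 1/80) = -33*((-2 + 9 - 3) - 1/80) = -33*(4 - 1/80) = -33*319/80 = -10527/80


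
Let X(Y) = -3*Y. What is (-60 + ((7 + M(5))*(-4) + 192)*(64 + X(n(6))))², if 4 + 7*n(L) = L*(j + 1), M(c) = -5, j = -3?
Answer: 8252632336/49 ≈ 1.6842e+8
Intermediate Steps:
n(L) = -4/7 - 2*L/7 (n(L) = -4/7 + (L*(-3 + 1))/7 = -4/7 + (L*(-2))/7 = -4/7 + (-2*L)/7 = -4/7 - 2*L/7)
(-60 + ((7 + M(5))*(-4) + 192)*(64 + X(n(6))))² = (-60 + ((7 - 5)*(-4) + 192)*(64 - 3*(-4/7 - 2/7*6)))² = (-60 + (2*(-4) + 192)*(64 - 3*(-4/7 - 12/7)))² = (-60 + (-8 + 192)*(64 - 3*(-16/7)))² = (-60 + 184*(64 + 48/7))² = (-60 + 184*(496/7))² = (-60 + 91264/7)² = (90844/7)² = 8252632336/49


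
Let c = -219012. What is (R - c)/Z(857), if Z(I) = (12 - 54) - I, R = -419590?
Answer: 200578/899 ≈ 223.11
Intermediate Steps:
Z(I) = -42 - I
(R - c)/Z(857) = (-419590 - 1*(-219012))/(-42 - 1*857) = (-419590 + 219012)/(-42 - 857) = -200578/(-899) = -200578*(-1/899) = 200578/899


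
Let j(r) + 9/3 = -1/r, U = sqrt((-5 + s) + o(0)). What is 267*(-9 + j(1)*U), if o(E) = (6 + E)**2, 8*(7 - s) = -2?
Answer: -2403 - 1602*sqrt(17) ≈ -9008.2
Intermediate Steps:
s = 29/4 (s = 7 - 1/8*(-2) = 7 + 1/4 = 29/4 ≈ 7.2500)
U = 3*sqrt(17)/2 (U = sqrt((-5 + 29/4) + (6 + 0)**2) = sqrt(9/4 + 6**2) = sqrt(9/4 + 36) = sqrt(153/4) = 3*sqrt(17)/2 ≈ 6.1847)
j(r) = -3 - 1/r
267*(-9 + j(1)*U) = 267*(-9 + (-3 - 1/1)*(3*sqrt(17)/2)) = 267*(-9 + (-3 - 1*1)*(3*sqrt(17)/2)) = 267*(-9 + (-3 - 1)*(3*sqrt(17)/2)) = 267*(-9 - 6*sqrt(17)) = -2403 - 1602*sqrt(17)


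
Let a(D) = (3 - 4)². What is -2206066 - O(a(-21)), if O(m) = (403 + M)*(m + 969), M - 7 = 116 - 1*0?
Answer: -2716286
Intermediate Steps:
M = 123 (M = 7 + (116 - 1*0) = 7 + (116 + 0) = 7 + 116 = 123)
a(D) = 1 (a(D) = (-1)² = 1)
O(m) = 509694 + 526*m (O(m) = (403 + 123)*(m + 969) = 526*(969 + m) = 509694 + 526*m)
-2206066 - O(a(-21)) = -2206066 - (509694 + 526*1) = -2206066 - (509694 + 526) = -2206066 - 1*510220 = -2206066 - 510220 = -2716286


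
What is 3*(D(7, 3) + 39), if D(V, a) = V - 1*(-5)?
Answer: 153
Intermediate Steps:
D(V, a) = 5 + V (D(V, a) = V + 5 = 5 + V)
3*(D(7, 3) + 39) = 3*((5 + 7) + 39) = 3*(12 + 39) = 3*51 = 153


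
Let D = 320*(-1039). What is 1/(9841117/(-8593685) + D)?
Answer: -8593685/2857238229917 ≈ -3.0077e-6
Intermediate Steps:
D = -332480
1/(9841117/(-8593685) + D) = 1/(9841117/(-8593685) - 332480) = 1/(9841117*(-1/8593685) - 332480) = 1/(-9841117/8593685 - 332480) = 1/(-2857238229917/8593685) = -8593685/2857238229917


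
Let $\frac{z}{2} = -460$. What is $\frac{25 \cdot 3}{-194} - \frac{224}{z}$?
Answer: $- \frac{3193}{22310} \approx -0.14312$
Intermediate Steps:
$z = -920$ ($z = 2 \left(-460\right) = -920$)
$\frac{25 \cdot 3}{-194} - \frac{224}{z} = \frac{25 \cdot 3}{-194} - \frac{224}{-920} = 75 \left(- \frac{1}{194}\right) - - \frac{28}{115} = - \frac{75}{194} + \frac{28}{115} = - \frac{3193}{22310}$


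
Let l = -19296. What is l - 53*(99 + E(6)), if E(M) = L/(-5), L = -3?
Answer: -122874/5 ≈ -24575.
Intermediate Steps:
E(M) = 3/5 (E(M) = -3/(-5) = -3*(-1/5) = 3/5)
l - 53*(99 + E(6)) = -19296 - 53*(99 + 3/5) = -19296 - 53*498/5 = -19296 - 1*26394/5 = -19296 - 26394/5 = -122874/5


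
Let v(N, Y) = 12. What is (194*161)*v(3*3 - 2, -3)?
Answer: 374808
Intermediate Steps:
(194*161)*v(3*3 - 2, -3) = (194*161)*12 = 31234*12 = 374808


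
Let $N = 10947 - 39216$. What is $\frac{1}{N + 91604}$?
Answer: $\frac{1}{63335} \approx 1.5789 \cdot 10^{-5}$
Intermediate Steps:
$N = -28269$ ($N = 10947 - 39216 = -28269$)
$\frac{1}{N + 91604} = \frac{1}{-28269 + 91604} = \frac{1}{63335}$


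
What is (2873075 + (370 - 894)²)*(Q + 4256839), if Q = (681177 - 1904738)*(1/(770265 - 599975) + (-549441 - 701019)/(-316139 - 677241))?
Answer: 72325305072152442710361/8458134010 ≈ 8.5510e+12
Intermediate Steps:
Q = -13027365725838179/8458134010 (Q = -1223561*(1/170290 - 1250460/(-993380)) = -1223561*(1/170290 - 1250460*(-1/993380)) = -1223561*(1/170290 + 62523/49669) = -1223561*10647091339/8458134010 = -13027365725838179/8458134010 ≈ -1.5402e+6)
(2873075 + (370 - 894)²)*(Q + 4256839) = (2873075 + (370 - 894)²)*(-13027365725838179/8458134010 + 4256839) = (2873075 + (-524)²)*(22977548995156211/8458134010) = (2873075 + 274576)*(22977548995156211/8458134010) = 3147651*(22977548995156211/8458134010) = 72325305072152442710361/8458134010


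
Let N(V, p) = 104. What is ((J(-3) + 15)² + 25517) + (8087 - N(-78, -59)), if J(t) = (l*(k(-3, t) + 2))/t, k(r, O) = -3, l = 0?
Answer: 33725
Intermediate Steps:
J(t) = 0 (J(t) = (0*(-3 + 2))/t = (0*(-1))/t = 0/t = 0)
((J(-3) + 15)² + 25517) + (8087 - N(-78, -59)) = ((0 + 15)² + 25517) + (8087 - 1*104) = (15² + 25517) + (8087 - 104) = (225 + 25517) + 7983 = 25742 + 7983 = 33725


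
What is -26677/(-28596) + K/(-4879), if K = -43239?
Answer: 195231361/19931412 ≈ 9.7952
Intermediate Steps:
-26677/(-28596) + K/(-4879) = -26677/(-28596) - 43239/(-4879) = -26677*(-1/28596) - 43239*(-1/4879) = 26677/28596 + 6177/697 = 195231361/19931412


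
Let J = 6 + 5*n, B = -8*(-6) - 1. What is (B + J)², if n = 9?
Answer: 9604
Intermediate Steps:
B = 47 (B = 48 - 1 = 47)
J = 51 (J = 6 + 5*9 = 6 + 45 = 51)
(B + J)² = (47 + 51)² = 98² = 9604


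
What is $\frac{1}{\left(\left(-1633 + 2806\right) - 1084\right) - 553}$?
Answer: $- \frac{1}{464} \approx -0.0021552$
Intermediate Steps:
$\frac{1}{\left(\left(-1633 + 2806\right) - 1084\right) - 553} = \frac{1}{\left(1173 - 1084\right) - 553} = \frac{1}{89 - 553} = \frac{1}{-464} = - \frac{1}{464}$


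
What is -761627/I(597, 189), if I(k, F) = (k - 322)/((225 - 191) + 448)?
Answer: -367104214/275 ≈ -1.3349e+6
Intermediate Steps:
I(k, F) = -161/241 + k/482 (I(k, F) = (-322 + k)/(34 + 448) = (-322 + k)/482 = (-322 + k)*(1/482) = -161/241 + k/482)
-761627/I(597, 189) = -761627/(-161/241 + (1/482)*597) = -761627/(-161/241 + 597/482) = -761627/275/482 = -761627*482/275 = -367104214/275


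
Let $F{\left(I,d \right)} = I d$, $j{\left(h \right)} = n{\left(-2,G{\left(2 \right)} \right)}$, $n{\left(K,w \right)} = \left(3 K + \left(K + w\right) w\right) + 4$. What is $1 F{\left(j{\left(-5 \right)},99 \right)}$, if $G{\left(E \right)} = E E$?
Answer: $594$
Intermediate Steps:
$G{\left(E \right)} = E^{2}$
$n{\left(K,w \right)} = 4 + 3 K + w \left(K + w\right)$ ($n{\left(K,w \right)} = \left(3 K + w \left(K + w\right)\right) + 4 = 4 + 3 K + w \left(K + w\right)$)
$j{\left(h \right)} = 6$ ($j{\left(h \right)} = 4 + \left(2^{2}\right)^{2} + 3 \left(-2\right) - 2 \cdot 2^{2} = 4 + 4^{2} - 6 - 8 = 4 + 16 - 6 - 8 = 6$)
$1 F{\left(j{\left(-5 \right)},99 \right)} = 1 \cdot 6 \cdot 99 = 1 \cdot 594 = 594$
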